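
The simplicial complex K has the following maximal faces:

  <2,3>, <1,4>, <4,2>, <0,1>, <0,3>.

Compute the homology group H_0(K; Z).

K has 5 vertices, 5 edges.
rank ∂_0 = 0, rank ∂_1 = 4 ⇒ b_0 = 5 − 0 − 4 = 1; all invariant factors of ∂_1 are 1 so no torsion. So H_0 ≅ Z.

H_0 = Z.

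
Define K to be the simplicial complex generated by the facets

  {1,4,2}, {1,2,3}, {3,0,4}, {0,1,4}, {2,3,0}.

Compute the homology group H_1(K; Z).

Order the vertices as 0 < 1 < 2 < 3 < 4. Listing each simplex with vertices in this order, K has dimension 2 with simplices:

  0-simplices (5): [0], [1], [2], [3], [4]
  1-simplices (10): [0,1], [0,2], [0,3], [0,4], [1,2], [1,3], [1,4], [2,3], [2,4], [3,4]
  2-simplices (5): [0,1,4], [0,2,3], [0,3,4], [1,2,3], [1,2,4]

so the chain groups are C_0 ≅ Z^5, C_1 ≅ Z^10, C_2 ≅ Z^5.

The boundary map ∂_1: C_1 → C_0 is given by ∂[p,q] = [q] − [p]. For instance
  ∂[2,3] = [3] − [2].
The resulting 5×10 matrix has rank 4, and its Smith normal form has invariant factors (1,1,1,1).

Boundary ∂_2: C_2 → C_1 acts by ∂[p,q,r] = [q,r] − [p,r] + [p,q]. For instance
  ∂[0,1,4] = [1,4] − [0,4] + [0,1],
  ∂[0,2,3] = [2,3] − [0,3] + [0,2].
The resulting 10×5 matrix has rank 5, and its Smith normal form has invariant factors (1,1,1,1,1).

From H_k ≅ ker(∂_k) / im(∂_{k+1}) we obtain:

  H_1: rank ker ∂_1 − rank ∂_2 = (10 − 4) − 5 = 1, and the invariant factors of ∂_2 are all 1, so H_1 ≅ Z.

(K is a triangulation of the Möbius band.)

H_1 = Z.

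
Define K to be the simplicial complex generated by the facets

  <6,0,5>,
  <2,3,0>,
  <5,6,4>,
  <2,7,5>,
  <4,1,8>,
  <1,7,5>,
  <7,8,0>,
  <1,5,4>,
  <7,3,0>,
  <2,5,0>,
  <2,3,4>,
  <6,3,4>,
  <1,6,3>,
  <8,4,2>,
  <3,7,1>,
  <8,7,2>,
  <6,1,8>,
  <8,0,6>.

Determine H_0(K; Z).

H_0 = Z.

Take the total order 0 < 1 < 2 < 3 < 4 < 5 < 6 < 7 < 8 on the vertex set. Then K (dimension 2) consists of the simplices:

  0-simplices (9): [0], [1], [2], [3], [4], [5], [6], [7], [8]
  1-simplices (27): (27 of them)
  2-simplices (18): [0,2,3], [0,2,5], [0,3,7], [0,5,6], [0,6,8], [0,7,8], [1,3,6], [1,3,7], [1,4,5], [1,4,8], [1,5,7], [1,6,8], [2,3,4], [2,4,8], [2,5,7], [2,7,8], [3,4,6], [4,5,6]

giving chain groups C_0 ≅ Z^9, C_1 ≅ Z^27, C_2 ≅ Z^18.

∂_1: C_1 → C_0 maps an edge to its endpoints' difference, ∂[p,q] = q − p. For instance
  ∂[0,8] = [8] − [0].
The resulting 9×27 matrix has rank 8, and its Smith normal form has invariant factors (1,1,1,1,1,1,1,1).

Boundary ∂_2: C_2 → C_1 maps a triangle to the signed sum of its edges. For instance
  ∂[2,4,8] = [4,8] − [2,8] + [2,4],
  ∂[0,2,3] = [2,3] − [0,3] + [0,2].
This gives a 27×18 integer matrix of rank 18; reducing to Smith normal form yields diagonal entries (1,1,1,1,1,1,1,1,1,1,1,1,1,1,1,1,1,2).

Computing H_k = (kernel of ∂_k) / (image of ∂_{k+1}):

  H_0: rank C_0 − rank ∂_1 = 9 − 8 = 1, and the invariant factors of ∂_1 are all 1, so H_0 = Z.

(K is a triangulation of the Klein bottle.)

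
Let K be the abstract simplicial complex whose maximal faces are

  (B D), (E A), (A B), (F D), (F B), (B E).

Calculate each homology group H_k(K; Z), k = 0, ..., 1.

H_0 ≅ Z,  H_1 ≅ Z^2.

We work with the vertex ordering A < B < D < E < F. The simplices of K, each written with vertices in increasing order, are:

  0-simplices (5): A, B, D, E, F
  1-simplices (6): AB, AE, BD, BE, BF, DF

giving chain groups C_0 ≅ Z^5, C_1 ≅ Z^6.

Boundary ∂_1: C_1 → C_0 is given by ∂[p,q] = [q] − [p]. For instance
  ∂BF = F − B.
This gives a 5×6 integer matrix of rank 4; reducing to Smith normal form yields diagonal entries (1,1,1,1).

Now H_k = ker ∂_k / im ∂_{k+1}, so:

  H_0: rank C_0 − rank ∂_1 = 5 − 4 = 1, and the invariant factors of ∂_1 are all 1, so H_0 ≅ Z.
  H_1: rank ker ∂_1 − rank ∂_2 = (6 − 4) − 0 = 2, and there is no ∂_2, so H_1 ≅ Z^2.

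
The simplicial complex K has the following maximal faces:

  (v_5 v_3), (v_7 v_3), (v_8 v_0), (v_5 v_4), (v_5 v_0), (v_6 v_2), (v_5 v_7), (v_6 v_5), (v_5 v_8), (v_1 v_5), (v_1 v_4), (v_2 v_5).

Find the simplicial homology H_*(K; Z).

Take the total order v_0 < v_1 < v_2 < v_3 < v_4 < v_5 < v_6 < v_7 < v_8 on the vertex set. Then K (dimension 1) consists of the simplices:

  0-simplices (9): [v_0], [v_1], [v_2], [v_3], [v_4], [v_5], [v_6], [v_7], [v_8]
  1-simplices (12): [v_0,v_5], [v_0,v_8], [v_1,v_4], [v_1,v_5], [v_2,v_5], [v_2,v_6], [v_3,v_5], [v_3,v_7], [v_4,v_5], [v_5,v_6], [v_5,v_7], [v_5,v_8]

giving chain groups C_0 ≅ Z^9, C_1 ≅ Z^12.

∂_1: C_1 → C_0 maps an edge to its endpoints' difference, ∂[p,q] = q − p. For instance
  ∂[v_4,v_5] = [v_5] − [v_4].
As a 9×12 matrix over Z this has rank 8, with invariant factors (1,1,1,1,1,1,1,1).

Now H_k = ker ∂_k / im ∂_{k+1}, so:

  H_0: rank C_0 − rank ∂_1 = 9 − 8 = 1, and the invariant factors of ∂_1 are all 1, so H_0 ≅ Z.
  H_1: rank ker ∂_1 − rank ∂_2 = (12 − 8) − 0 = 4, and there is no ∂_2, so H_1 ≅ Z^4.

H_0 = Z,  H_1 = Z^4.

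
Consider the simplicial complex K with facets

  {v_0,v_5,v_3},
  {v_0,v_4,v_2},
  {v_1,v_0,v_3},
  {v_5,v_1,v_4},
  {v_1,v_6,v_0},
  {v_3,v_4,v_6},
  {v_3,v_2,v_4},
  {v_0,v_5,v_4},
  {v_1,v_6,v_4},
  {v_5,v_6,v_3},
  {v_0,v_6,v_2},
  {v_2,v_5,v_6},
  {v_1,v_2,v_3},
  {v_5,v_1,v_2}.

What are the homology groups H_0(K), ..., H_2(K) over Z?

Take the total order v_0 < v_1 < v_2 < v_3 < v_4 < v_5 < v_6 on the vertex set. Then K (dimension 2) consists of the simplices:

  0-simplices (7): [v_0], [v_1], [v_2], [v_3], [v_4], [v_5], [v_6]
  1-simplices (21): (21 of them)
  2-simplices (14): (14 of them)

Hence C_0 ≅ Z^7, C_1 ≅ Z^21, C_2 ≅ Z^14.

∂_1: C_1 → C_0 sends each edge [p,q] (with p < q) to q − p.
The 7×21 boundary matrix has rank 6 and Smith normal form diag(1,1,1,1,1,1).

Boundary ∂_2: C_2 → C_1 sends each 2-simplex [p,q,r] to [q,r] − [p,r] + [p,q]. For instance
  ∂[v_1,v_4,v_5] = [v_4,v_5] − [v_1,v_5] + [v_1,v_4],
  ∂[v_3,v_4,v_6] = [v_4,v_6] − [v_3,v_6] + [v_3,v_4].
As a 21×14 matrix over Z this has rank 13, with invariant factors (1,1,1,1,1,1,1,1,1,1,1,1,1).

From H_k ≅ ker(∂_k) / im(∂_{k+1}) we obtain:

  H_0: rank C_0 − rank ∂_1 = 7 − 6 = 1, and the invariant factors of ∂_1 are all 1, so H_0 = Z.
  H_1: rank ker ∂_1 − rank ∂_2 = (21 − 6) − 13 = 2, and the invariant factors of ∂_2 are all 1, so H_1 = Z^2.
  H_2: rank ker ∂_2 − rank ∂_3 = (14 − 13) − 0 = 1, and there is no ∂_3, so H_2 = Z.

(K is a triangulation of the torus T^2.)

H_0 = Z,  H_1 = Z^2,  H_2 = Z.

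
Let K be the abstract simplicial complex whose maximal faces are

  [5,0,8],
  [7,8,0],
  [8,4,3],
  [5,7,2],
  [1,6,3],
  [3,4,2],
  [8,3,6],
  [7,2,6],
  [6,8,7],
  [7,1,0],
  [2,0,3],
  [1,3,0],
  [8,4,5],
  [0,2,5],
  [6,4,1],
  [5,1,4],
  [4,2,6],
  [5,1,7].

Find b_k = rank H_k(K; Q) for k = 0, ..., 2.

b_0 = 1, b_1 = 1, b_2 = 0.

Fix the vertex order 0 < 1 < 2 < 3 < 4 < 5 < 6 < 7 < 8 and write every simplex with vertices in increasing order. Then dim K = 2 and the simplices of K are:

  0-simplices (9): [0], [1], [2], [3], [4], [5], [6], [7], [8]
  1-simplices (27): (27 of them)
  2-simplices (18): [0,1,3], [0,1,7], [0,2,3], [0,2,5], [0,5,8], [0,7,8], [1,3,6], [1,4,5], [1,4,6], [1,5,7], [2,3,4], [2,4,6], [2,5,7], [2,6,7], [3,4,8], [3,6,8], [4,5,8], [6,7,8]

giving chain groups C_0 ≅ Z^9, C_1 ≅ Z^27, C_2 ≅ Z^18.

The boundary map ∂_1: C_1 → C_0 is given by ∂[p,q] = [q] − [p]. For instance
  ∂[1,6] = [6] − [1].
This gives a 9×27 integer matrix of rank 8; reducing to Smith normal form yields diagonal entries (1,1,1,1,1,1,1,1).

∂_2: C_2 → C_1 acts by ∂[p,q,r] = [q,r] − [p,r] + [p,q]. For instance
  ∂[2,5,7] = [5,7] − [2,7] + [2,5],
  ∂[0,5,8] = [5,8] − [0,8] + [0,5].
The resulting 27×18 matrix has rank 18, and its Smith normal form has invariant factors (1,1,1,1,1,1,1,1,1,1,1,1,1,1,1,1,1,2).

From H_k ≅ ker(∂_k) / im(∂_{k+1}) we obtain:

  H_0: rank C_0 − rank ∂_1 = 9 − 8 = 1, and the invariant factors of ∂_1 are all 1, so H_0 = Z.
  H_1: rank ker ∂_1 − rank ∂_2 = (27 − 8) − 18 = 1, and ∂_2 has invariant factor 2 > 1, so H_1 = Z ⊕ Z/2Z.
  H_2: rank ker ∂_2 − rank ∂_3 = (18 − 18) − 0 = 0, and there is no ∂_3, so H_2 = 0.

Hence the Betti numbers are b_0 = 1, b_1 = 1, b_2 = 0.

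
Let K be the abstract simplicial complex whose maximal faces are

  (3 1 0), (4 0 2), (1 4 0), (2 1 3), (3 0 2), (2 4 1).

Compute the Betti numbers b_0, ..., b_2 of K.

b_0 = 1, b_1 = 0, b_2 = 1.

We work with the vertex ordering 0 < 1 < 2 < 3 < 4. The simplices of K, each written with vertices in increasing order, are:

  0-simplices (5): [0], [1], [2], [3], [4]
  1-simplices (9): [0,1], [0,2], [0,3], [0,4], [1,2], [1,3], [1,4], [2,3], [2,4]
  2-simplices (6): [0,1,3], [0,1,4], [0,2,3], [0,2,4], [1,2,3], [1,2,4]

giving chain groups C_0 ≅ Z^5, C_1 ≅ Z^9, C_2 ≅ Z^6.

∂_1: C_1 → C_0 is given by ∂[p,q] = [q] − [p]. For instance
  ∂[0,2] = [2] − [0].
The resulting 5×9 matrix has rank 4, and its Smith normal form has invariant factors (1,1,1,1).

∂_2: C_2 → C_1 acts by ∂[p,q,r] = [q,r] − [p,r] + [p,q]. For instance
  ∂[0,1,3] = [1,3] − [0,3] + [0,1],
  ∂[1,2,4] = [2,4] − [1,4] + [1,2].
This gives a 9×6 integer matrix of rank 5; reducing to Smith normal form yields diagonal entries (1,1,1,1,1).

Computing H_k = (kernel of ∂_k) / (image of ∂_{k+1}):

  H_0: rank C_0 − rank ∂_1 = 5 − 4 = 1, and the invariant factors of ∂_1 are all 1, so H_0 ≅ Z.
  H_1: rank ker ∂_1 − rank ∂_2 = (9 − 4) − 5 = 0, and the invariant factors of ∂_2 are all 1, so H_1 ≅ 0.
  H_2: rank ker ∂_2 − rank ∂_3 = (6 − 5) − 0 = 1, and there is no ∂_3, so H_2 ≅ Z.

As a check, the Euler characteristic is 5 − 9 + 6 = 2, which agrees with 1 − 0 + 1 = 2.
(K is a triangulation of the 2-sphere S^2.)

Hence the Betti numbers are b_0 = 1, b_1 = 0, b_2 = 1.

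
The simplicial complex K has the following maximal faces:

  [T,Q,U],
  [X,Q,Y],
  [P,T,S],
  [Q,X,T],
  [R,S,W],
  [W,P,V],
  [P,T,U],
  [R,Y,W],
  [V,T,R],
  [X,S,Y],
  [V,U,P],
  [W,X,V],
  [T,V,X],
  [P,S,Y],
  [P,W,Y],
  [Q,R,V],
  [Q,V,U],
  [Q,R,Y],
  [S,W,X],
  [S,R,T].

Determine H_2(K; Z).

K has 10 vertices, 30 edges, 20 triangles.
rank ∂_2 = 20, rank ∂_3 = 0 ⇒ b_2 = 20 − 20 − 0 = 0. So H_2 = 0.

H_2 ≅ 0.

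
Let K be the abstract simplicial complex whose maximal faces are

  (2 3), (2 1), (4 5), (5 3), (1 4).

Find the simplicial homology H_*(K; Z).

H_0 = Z,  H_1 = Z.

Fix the vertex order 1 < 2 < 3 < 4 < 5 and write every simplex with vertices in increasing order. Then dim K = 1 and the simplices of K are:

  0-simplices (5): [1], [2], [3], [4], [5]
  1-simplices (5): [1,2], [1,4], [2,3], [3,5], [4,5]

giving chain groups C_0 ≅ Z^5, C_1 ≅ Z^5.

Boundary ∂_1: C_1 → C_0 maps an edge to its endpoints' difference, ∂[p,q] = q − p. For instance
  ∂[1,2] = [2] − [1].
This gives a 5×5 integer matrix of rank 4; reducing to Smith normal form yields diagonal entries (1,1,1,1).

Reading off H_k = ker ∂_k / im ∂_{k+1}:

  H_0: rank C_0 − rank ∂_1 = 5 − 4 = 1, and the invariant factors of ∂_1 are all 1, so H_0 = Z.
  H_1: rank ker ∂_1 − rank ∂_2 = (5 − 4) − 0 = 1, and there is no ∂_2, so H_1 = Z.

As a check, the Euler characteristic is 5 − 5 = 0, which agrees with 1 − 1 = 0.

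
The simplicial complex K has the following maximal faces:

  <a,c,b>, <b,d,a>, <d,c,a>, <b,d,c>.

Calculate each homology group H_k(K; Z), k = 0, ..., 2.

Take the total order a < b < c < d on the vertex set. Then K (dimension 2) consists of the simplices:

  0-simplices (4): a, b, c, d
  1-simplices (6): ab, ac, ad, bc, bd, cd
  2-simplices (4): abc, abd, acd, bcd

giving chain groups C_0 ≅ Z^4, C_1 ≅ Z^6, C_2 ≅ Z^4.

The boundary map ∂_1: C_1 → C_0 maps an edge to its endpoints' difference, ∂[p,q] = q − p.
The 4×6 boundary matrix has rank 3 and Smith normal form diag(1,1,1).

Boundary ∂_2: C_2 → C_1 acts by ∂[p,q,r] = [q,r] − [p,r] + [p,q]. For instance
  ∂abd = bd − ad + ab,
  ∂acd = cd − ad + ac.
As a 6×4 matrix over Z this has rank 3, with invariant factors (1,1,1).

Reading off H_k = ker ∂_k / im ∂_{k+1}:

  H_0: rank C_0 − rank ∂_1 = 4 − 3 = 1, and the invariant factors of ∂_1 are all 1, so H_0 = Z.
  H_1: rank ker ∂_1 − rank ∂_2 = (6 − 3) − 3 = 0, and the invariant factors of ∂_2 are all 1, so H_1 = 0.
  H_2: rank ker ∂_2 − rank ∂_3 = (4 − 3) − 0 = 1, and there is no ∂_3, so H_2 = Z.

As a check, the Euler characteristic is 4 − 6 + 4 = 2, which agrees with 1 − 0 + 1 = 2.
(K is a triangulation of the 2-sphere S^2.)

H_0 = Z,  H_1 = 0,  H_2 = Z.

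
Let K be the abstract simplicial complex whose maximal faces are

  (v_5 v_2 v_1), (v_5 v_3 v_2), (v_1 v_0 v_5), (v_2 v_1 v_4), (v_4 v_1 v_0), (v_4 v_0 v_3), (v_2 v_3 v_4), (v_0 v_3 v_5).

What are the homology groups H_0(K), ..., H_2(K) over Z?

Order the vertices as v_0 < v_1 < v_2 < v_3 < v_4 < v_5. Listing each simplex with vertices in this order, K has dimension 2 with simplices:

  0-simplices (6): [v_0], [v_1], [v_2], [v_3], [v_4], [v_5]
  1-simplices (12): [v_0,v_1], [v_0,v_3], [v_0,v_4], [v_0,v_5], [v_1,v_2], [v_1,v_4], [v_1,v_5], [v_2,v_3], [v_2,v_4], [v_2,v_5], [v_3,v_4], [v_3,v_5]
  2-simplices (8): [v_0,v_1,v_4], [v_0,v_1,v_5], [v_0,v_3,v_4], [v_0,v_3,v_5], [v_1,v_2,v_4], [v_1,v_2,v_5], [v_2,v_3,v_4], [v_2,v_3,v_5]

Hence C_0 ≅ Z^6, C_1 ≅ Z^12, C_2 ≅ Z^8.

The boundary map ∂_1: C_1 → C_0 sends each edge [p,q] (with p < q) to q − p.
The 6×12 boundary matrix has rank 5 and Smith normal form diag(1,1,1,1,1).

The boundary map ∂_2: C_2 → C_1 maps a triangle to the signed sum of its edges. For instance
  ∂[v_0,v_1,v_5] = [v_1,v_5] − [v_0,v_5] + [v_0,v_1],
  ∂[v_1,v_2,v_4] = [v_2,v_4] − [v_1,v_4] + [v_1,v_2].
As a 12×8 matrix over Z this has rank 7, with invariant factors (1,1,1,1,1,1,1).

Now H_k = ker ∂_k / im ∂_{k+1}, so:

  H_0: rank C_0 − rank ∂_1 = 6 − 5 = 1, and the invariant factors of ∂_1 are all 1, so H_0 ≅ Z.
  H_1: rank ker ∂_1 − rank ∂_2 = (12 − 5) − 7 = 0, and the invariant factors of ∂_2 are all 1, so H_1 ≅ 0.
  H_2: rank ker ∂_2 − rank ∂_3 = (8 − 7) − 0 = 1, and there is no ∂_3, so H_2 ≅ Z.

H_0 = Z,  H_1 = 0,  H_2 = Z.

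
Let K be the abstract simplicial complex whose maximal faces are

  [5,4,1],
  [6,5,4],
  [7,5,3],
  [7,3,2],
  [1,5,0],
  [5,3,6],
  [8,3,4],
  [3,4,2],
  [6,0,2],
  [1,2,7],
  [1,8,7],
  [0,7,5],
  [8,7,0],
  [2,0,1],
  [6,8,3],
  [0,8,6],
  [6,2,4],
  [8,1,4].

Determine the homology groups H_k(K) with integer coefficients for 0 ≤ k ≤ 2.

H_0 = Z,  H_1 = Z ⊕ Z/2,  H_2 = 0.

K has 9 vertices, 27 edges, 18 triangles.
rank ∂_0 = 0, rank ∂_1 = 8 ⇒ b_0 = 9 − 0 − 8 = 1; all invariant factors of ∂_1 are 1 so no torsion. So H_0 = Z.
rank ∂_1 = 8, rank ∂_2 = 18 ⇒ b_1 = 27 − 8 − 18 = 1; ∂_2 has invariant factor(s) [2] giving torsion. So H_1 = Z ⊕ Z/2.
rank ∂_2 = 18, rank ∂_3 = 0 ⇒ b_2 = 18 − 18 − 0 = 0. So H_2 = 0.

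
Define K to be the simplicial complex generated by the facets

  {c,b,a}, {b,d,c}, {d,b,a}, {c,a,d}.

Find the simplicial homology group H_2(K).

H_2 = Z.

Fix the vertex order a < b < c < d and write every simplex with vertices in increasing order. Then dim K = 2 and the simplices of K are:

  0-simplices (4): a, b, c, d
  1-simplices (6): ab, ac, ad, bc, bd, cd
  2-simplices (4): abc, abd, acd, bcd

giving chain groups C_0 ≅ Z^4, C_1 ≅ Z^6, C_2 ≅ Z^4.

The boundary map ∂_1: C_1 → C_0 maps an edge to its endpoints' difference, ∂[p,q] = q − p. For instance
  ∂ac = c − a.
This gives a 4×6 integer matrix of rank 3; reducing to Smith normal form yields diagonal entries (1,1,1).

∂_2: C_2 → C_1 sends each 2-simplex [p,q,r] to [q,r] − [p,r] + [p,q]. For instance
  ∂abc = bc − ac + ab,
  ∂abd = bd − ad + ab.
This gives a 6×4 integer matrix of rank 3; reducing to Smith normal form yields diagonal entries (1,1,1).

From H_k ≅ ker(∂_k) / im(∂_{k+1}) we obtain:

  H_2: rank ker ∂_2 − rank ∂_3 = (4 − 3) − 0 = 1, and there is no ∂_3, so H_2 = Z.

(K is a triangulation of the 2-sphere S^2.)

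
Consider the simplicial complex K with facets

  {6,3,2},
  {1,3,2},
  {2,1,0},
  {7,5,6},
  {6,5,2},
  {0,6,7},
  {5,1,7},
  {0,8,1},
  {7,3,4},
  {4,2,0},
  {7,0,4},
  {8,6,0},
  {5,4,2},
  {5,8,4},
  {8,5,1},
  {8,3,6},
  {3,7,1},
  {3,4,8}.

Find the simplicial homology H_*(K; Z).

H_0 ≅ Z,  H_1 ≅ Z^2,  H_2 ≅ Z.

We work with the vertex ordering 0 < 1 < 2 < 3 < 4 < 5 < 6 < 7 < 8. The simplices of K, each written with vertices in increasing order, are:

  0-simplices (9): [0], [1], [2], [3], [4], [5], [6], [7], [8]
  1-simplices (27): (27 of them)
  2-simplices (18): [0,1,2], [0,1,8], [0,2,4], [0,4,7], [0,6,7], [0,6,8], [1,2,3], [1,3,7], [1,5,7], [1,5,8], [2,3,6], [2,4,5], [2,5,6], [3,4,7], [3,4,8], [3,6,8], [4,5,8], [5,6,7]

giving chain groups C_0 ≅ Z^9, C_1 ≅ Z^27, C_2 ≅ Z^18.

∂_1: C_1 → C_0 maps an edge to its endpoints' difference, ∂[p,q] = q − p. For instance
  ∂[0,7] = [7] − [0].
As a 9×27 matrix over Z this has rank 8, with invariant factors (1,1,1,1,1,1,1,1).

Boundary ∂_2: C_2 → C_1 sends each 2-simplex [p,q,r] to [q,r] − [p,r] + [p,q]. For instance
  ∂[0,2,4] = [2,4] − [0,4] + [0,2],
  ∂[0,6,7] = [6,7] − [0,7] + [0,6].
As a 27×18 matrix over Z this has rank 17, with invariant factors (1,1,1,1,1,1,1,1,1,1,1,1,1,1,1,1,1).

Computing H_k = (kernel of ∂_k) / (image of ∂_{k+1}):

  H_0: rank C_0 − rank ∂_1 = 9 − 8 = 1, and the invariant factors of ∂_1 are all 1, so H_0 = Z.
  H_1: rank ker ∂_1 − rank ∂_2 = (27 − 8) − 17 = 2, and the invariant factors of ∂_2 are all 1, so H_1 = Z^2.
  H_2: rank ker ∂_2 − rank ∂_3 = (18 − 17) − 0 = 1, and there is no ∂_3, so H_2 = Z.

As a check, the Euler characteristic is 9 − 27 + 18 = 0, which agrees with 1 − 2 + 1 = 0.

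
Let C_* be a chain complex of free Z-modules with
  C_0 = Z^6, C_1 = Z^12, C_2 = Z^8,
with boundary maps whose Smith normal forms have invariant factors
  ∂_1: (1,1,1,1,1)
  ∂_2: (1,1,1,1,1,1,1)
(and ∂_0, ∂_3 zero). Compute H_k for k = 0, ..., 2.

H_0 ≅ Z,  H_1 = 0,  H_2 ≅ Z.

H_0: b_0 = 6 − 0 − 5 = 1; torsion from ∂_1 factors > 1: none. So H_0 ≅ Z.
H_1: b_1 = 12 − 5 − 7 = 0; torsion from ∂_2 factors > 1: none. So H_1 ≅ 0.
H_2: b_2 = 8 − 7 − 0 = 1; torsion from ∂_3 factors > 1: none. So H_2 ≅ Z.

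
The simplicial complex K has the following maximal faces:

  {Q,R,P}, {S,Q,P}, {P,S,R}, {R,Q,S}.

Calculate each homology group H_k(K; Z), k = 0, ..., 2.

H_0 ≅ Z,  H_1 = 0,  H_2 ≅ Z.

Order the vertices as P < Q < R < S. Listing each simplex with vertices in this order, K has dimension 2 with simplices:

  0-simplices (4): P, Q, R, S
  1-simplices (6): PQ, PR, PS, QR, QS, RS
  2-simplices (4): PQR, PQS, PRS, QRS

giving chain groups C_0 ≅ Z^4, C_1 ≅ Z^6, C_2 ≅ Z^4.

The boundary map ∂_1: C_1 → C_0 sends each edge [p,q] (with p < q) to q − p. For instance
  ∂PQ = Q − P.
The resulting 4×6 matrix has rank 3, and its Smith normal form has invariant factors (1,1,1).

The boundary map ∂_2: C_2 → C_1 maps a triangle to the signed sum of its edges. For instance
  ∂PRS = RS − PS + PR,
  ∂PQS = QS − PS + PQ.
As a 6×4 matrix over Z this has rank 3, with invariant factors (1,1,1).

Reading off H_k = ker ∂_k / im ∂_{k+1}:

  H_0: rank C_0 − rank ∂_1 = 4 − 3 = 1, and the invariant factors of ∂_1 are all 1, so H_0 ≅ Z.
  H_1: rank ker ∂_1 − rank ∂_2 = (6 − 3) − 3 = 0, and the invariant factors of ∂_2 are all 1, so H_1 ≅ 0.
  H_2: rank ker ∂_2 − rank ∂_3 = (4 − 3) − 0 = 1, and there is no ∂_3, so H_2 ≅ Z.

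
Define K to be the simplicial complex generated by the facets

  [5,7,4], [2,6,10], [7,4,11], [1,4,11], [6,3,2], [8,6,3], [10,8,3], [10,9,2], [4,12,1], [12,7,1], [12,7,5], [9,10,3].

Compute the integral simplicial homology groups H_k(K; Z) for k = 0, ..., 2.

Take the total order 1 < 2 < 3 < 4 < 5 < 6 < 7 < 8 < 9 < 10 < 11 < 12 on the vertex set. Then K (dimension 2) consists of the simplices:

  0-simplices (12): [1], [2], [3], [4], [5], [6], [7], [8], [9], [10], [11], [12]
  1-simplices (24): (24 of them)
  2-simplices (12): [1,4,11], [1,4,12], [1,7,12], [2,3,6], [2,6,10], [2,9,10], [3,6,8], [3,8,10], [3,9,10], [4,5,7], [4,7,11], [5,7,12]

giving chain groups C_0 ≅ Z^12, C_1 ≅ Z^24, C_2 ≅ Z^12.

Boundary ∂_1: C_1 → C_0 sends each edge [p,q] (with p < q) to q − p. For instance
  ∂[1,11] = [11] − [1].
The 12×24 boundary matrix has rank 10 and Smith normal form diag(1,1,1,1,1,1,1,1,1,1).

The boundary map ∂_2: C_2 → C_1 sends each 2-simplex [p,q,r] to [q,r] − [p,r] + [p,q]. For instance
  ∂[3,6,8] = [6,8] − [3,8] + [3,6],
  ∂[2,3,6] = [3,6] − [2,6] + [2,3].
As a 24×12 matrix over Z this has rank 12, with invariant factors (1,1,1,1,1,1,1,1,1,1,1,1).

Now H_k = ker ∂_k / im ∂_{k+1}, so:

  H_0: rank C_0 − rank ∂_1 = 12 − 10 = 2, and the invariant factors of ∂_1 are all 1, so H_0 ≅ Z^2.
  H_1: rank ker ∂_1 − rank ∂_2 = (24 − 10) − 12 = 2, and the invariant factors of ∂_2 are all 1, so H_1 ≅ Z^2.
  H_2: rank ker ∂_2 − rank ∂_3 = (12 − 12) − 0 = 0, and there is no ∂_3, so H_2 ≅ 0.

As a check, the Euler characteristic is 12 − 24 + 12 = 0, which agrees with 2 − 2 + 0 = 0.

H_0 ≅ Z^2,  H_1 ≅ Z^2,  H_2 = 0.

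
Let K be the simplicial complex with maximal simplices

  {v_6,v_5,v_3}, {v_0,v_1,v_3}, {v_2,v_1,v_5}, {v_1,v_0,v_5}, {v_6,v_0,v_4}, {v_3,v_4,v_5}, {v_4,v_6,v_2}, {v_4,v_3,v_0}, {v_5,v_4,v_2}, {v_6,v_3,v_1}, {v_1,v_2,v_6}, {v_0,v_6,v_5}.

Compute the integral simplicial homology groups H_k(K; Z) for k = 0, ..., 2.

H_0 ≅ Z,  H_1 ≅ Z/2,  H_2 = 0.

We work with the vertex ordering v_0 < v_1 < v_2 < v_3 < v_4 < v_5 < v_6. The simplices of K, each written with vertices in increasing order, are:

  0-simplices (7): [v_0], [v_1], [v_2], [v_3], [v_4], [v_5], [v_6]
  1-simplices (18): (18 of them)
  2-simplices (12): (12 of them)

Hence C_0 ≅ Z^7, C_1 ≅ Z^18, C_2 ≅ Z^12.

The boundary map ∂_1: C_1 → C_0 is given by ∂[p,q] = [q] − [p]. For instance
  ∂[v_0,v_1] = [v_1] − [v_0].
As a 7×18 matrix over Z this has rank 6, with invariant factors (1,1,1,1,1,1).

∂_2: C_2 → C_1 acts by ∂[p,q,r] = [q,r] − [p,r] + [p,q]. For instance
  ∂[v_0,v_3,v_4] = [v_3,v_4] − [v_0,v_4] + [v_0,v_3],
  ∂[v_3,v_5,v_6] = [v_5,v_6] − [v_3,v_6] + [v_3,v_5].
This gives a 18×12 integer matrix of rank 12; reducing to Smith normal form yields diagonal entries (1,1,1,1,1,1,1,1,1,1,1,2).

Now H_k = ker ∂_k / im ∂_{k+1}, so:

  H_0: rank C_0 − rank ∂_1 = 7 − 6 = 1, and the invariant factors of ∂_1 are all 1, so H_0 = Z.
  H_1: rank ker ∂_1 − rank ∂_2 = (18 − 6) − 12 = 0, and ∂_2 has invariant factor 2 > 1, so H_1 = Z/2.
  H_2: rank ker ∂_2 − rank ∂_3 = (12 − 12) − 0 = 0, and there is no ∂_3, so H_2 = 0.

As a check, the Euler characteristic is 7 − 18 + 12 = 1, which agrees with 1 − 0 + 0 = 1.
(K is a triangulation of the real projective plane RP^2.)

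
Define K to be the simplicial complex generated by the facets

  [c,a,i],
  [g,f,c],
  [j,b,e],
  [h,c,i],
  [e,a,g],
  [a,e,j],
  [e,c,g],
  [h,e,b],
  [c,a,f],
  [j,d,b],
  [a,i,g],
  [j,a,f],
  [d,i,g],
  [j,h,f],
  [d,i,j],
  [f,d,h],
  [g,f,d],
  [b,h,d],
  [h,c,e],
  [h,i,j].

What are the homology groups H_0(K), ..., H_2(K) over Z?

H_0 ≅ Z,  H_1 ≅ Z ⊕ Z/2,  H_2 = 0.

Order the vertices as a < b < c < d < e < f < g < h < i < j. Listing each simplex with vertices in this order, K has dimension 2 with simplices:

  0-simplices (10): a, b, c, d, e, f, g, h, i, j
  1-simplices (30): ac, ae, af, ag, ai, aj, bd, be, bh, bj, ce, cf, cg, ch, ci, df, dg, dh, di, dj, eg, eh, ej, fg, fh, fj, gi, hi, hj, ij
  2-simplices (20): acf, aci, aeg, aej, afj, agi, bdh, bdj, beh, bej, ceg, ceh, cfg, chi, dfg, dfh, dgi, dij, fhj, hij

so the chain groups are C_0 ≅ Z^10, C_1 ≅ Z^30, C_2 ≅ Z^20.

∂_1: C_1 → C_0 maps an edge to its endpoints' difference, ∂[p,q] = q − p. For instance
  ∂fj = j − f.
The resulting 10×30 matrix has rank 9, and its Smith normal form has invariant factors (1,1,1,1,1,1,1,1,1).

Boundary ∂_2: C_2 → C_1 acts by ∂[p,q,r] = [q,r] − [p,r] + [p,q]. For instance
  ∂ceh = eh − ch + ce,
  ∂agi = gi − ai + ag.
As a 30×20 matrix over Z this has rank 20, with invariant factors (1,1,1,1,1,1,1,1,1,1,1,1,1,1,1,1,1,1,1,2).

Computing H_k = (kernel of ∂_k) / (image of ∂_{k+1}):

  H_0: rank C_0 − rank ∂_1 = 10 − 9 = 1, and the invariant factors of ∂_1 are all 1, so H_0 ≅ Z.
  H_1: rank ker ∂_1 − rank ∂_2 = (30 − 9) − 20 = 1, and ∂_2 has invariant factor 2 > 1, so H_1 ≅ Z ⊕ Z/2.
  H_2: rank ker ∂_2 − rank ∂_3 = (20 − 20) − 0 = 0, and there is no ∂_3, so H_2 ≅ 0.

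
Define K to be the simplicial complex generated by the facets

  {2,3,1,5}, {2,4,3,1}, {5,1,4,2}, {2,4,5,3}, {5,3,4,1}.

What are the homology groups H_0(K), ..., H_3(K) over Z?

Take the total order 1 < 2 < 3 < 4 < 5 on the vertex set. Then K (dimension 3) consists of the simplices:

  0-simplices (5): [1], [2], [3], [4], [5]
  1-simplices (10): [1,2], [1,3], [1,4], [1,5], [2,3], [2,4], [2,5], [3,4], [3,5], [4,5]
  2-simplices (10): [1,2,3], [1,2,4], [1,2,5], [1,3,4], [1,3,5], [1,4,5], [2,3,4], [2,3,5], [2,4,5], [3,4,5]
  3-simplices (5): [1,2,3,4], [1,2,3,5], [1,2,4,5], [1,3,4,5], [2,3,4,5]

Hence C_0 ≅ Z^5, C_1 ≅ Z^10, C_2 ≅ Z^10, C_3 ≅ Z^5.

∂_1: C_1 → C_0 sends each edge [p,q] (with p < q) to q − p.
The resulting 5×10 matrix has rank 4, and its Smith normal form has invariant factors (1,1,1,1).

The boundary map ∂_2: C_2 → C_1 sends each 2-simplex [p,q,r] to [q,r] − [p,r] + [p,q]. For instance
  ∂[1,4,5] = [4,5] − [1,5] + [1,4],
  ∂[3,4,5] = [4,5] − [3,5] + [3,4].
As a 10×10 matrix over Z this has rank 6, with invariant factors (1,1,1,1,1,1).

∂_3: C_3 → C_2 sends each 3-simplex σ to the alternating sum Σ_i (−1)^i (σ with its i-th vertex removed). For instance
  ∂[1,2,3,5] = [2,3,5] − [1,3,5] + [1,2,5] − [1,2,3],
  ∂[2,3,4,5] = [3,4,5] − [2,4,5] + [2,3,5] − [2,3,4].
As a 10×5 matrix over Z this has rank 4, with invariant factors (1,1,1,1).

From H_k ≅ ker(∂_k) / im(∂_{k+1}) we obtain:

  H_0: rank C_0 − rank ∂_1 = 5 − 4 = 1, and the invariant factors of ∂_1 are all 1, so H_0 ≅ Z.
  H_1: rank ker ∂_1 − rank ∂_2 = (10 − 4) − 6 = 0, and the invariant factors of ∂_2 are all 1, so H_1 ≅ 0.
  H_2: rank ker ∂_2 − rank ∂_3 = (10 − 6) − 4 = 0, and the invariant factors of ∂_3 are all 1, so H_2 ≅ 0.
  H_3: rank ker ∂_3 − rank ∂_4 = (5 − 4) − 0 = 1, and there is no ∂_4, so H_3 ≅ Z.

(K is a triangulation of the 3-sphere S^3.)

H_0 ≅ Z,  H_1 = 0,  H_2 = 0,  H_3 ≅ Z.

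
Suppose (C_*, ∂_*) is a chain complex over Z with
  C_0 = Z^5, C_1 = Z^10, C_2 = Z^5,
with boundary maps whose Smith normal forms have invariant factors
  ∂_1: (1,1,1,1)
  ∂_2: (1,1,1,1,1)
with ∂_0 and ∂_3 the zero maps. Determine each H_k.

H_0: b_0 = 5 − 0 − 4 = 1; torsion from ∂_1 factors > 1: none. So H_0 = Z.
H_1: b_1 = 10 − 4 − 5 = 1; torsion from ∂_2 factors > 1: none. So H_1 = Z.
H_2: b_2 = 5 − 5 − 0 = 0; torsion from ∂_3 factors > 1: none. So H_2 = 0.

H_0 = Z,  H_1 = Z,  H_2 = 0.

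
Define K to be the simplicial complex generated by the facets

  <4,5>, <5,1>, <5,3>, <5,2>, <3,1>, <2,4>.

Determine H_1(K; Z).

H_1 = Z^2.

Order the vertices as 1 < 2 < 3 < 4 < 5. Listing each simplex with vertices in this order, K has dimension 1 with simplices:

  0-simplices (5): [1], [2], [3], [4], [5]
  1-simplices (6): [1,3], [1,5], [2,4], [2,5], [3,5], [4,5]

Hence C_0 ≅ Z^5, C_1 ≅ Z^6.

∂_1: C_1 → C_0 is given by ∂[p,q] = [q] − [p]. For instance
  ∂[2,4] = [4] − [2].
This gives a 5×6 integer matrix of rank 4; reducing to Smith normal form yields diagonal entries (1,1,1,1).

Computing H_k = (kernel of ∂_k) / (image of ∂_{k+1}):

  H_1: rank ker ∂_1 − rank ∂_2 = (6 − 4) − 0 = 2, and there is no ∂_2, so H_1 = Z^2.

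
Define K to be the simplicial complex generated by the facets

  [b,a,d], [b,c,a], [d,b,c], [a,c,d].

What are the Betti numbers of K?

Order the vertices as a < b < c < d. Listing each simplex with vertices in this order, K has dimension 2 with simplices:

  0-simplices (4): a, b, c, d
  1-simplices (6): ab, ac, ad, bc, bd, cd
  2-simplices (4): abc, abd, acd, bcd

Hence C_0 ≅ Z^4, C_1 ≅ Z^6, C_2 ≅ Z^4.

∂_1: C_1 → C_0 maps an edge to its endpoints' difference, ∂[p,q] = q − p. For instance
  ∂ab = b − a.
As a 4×6 matrix over Z this has rank 3, with invariant factors (1,1,1).

∂_2: C_2 → C_1 acts by ∂[p,q,r] = [q,r] − [p,r] + [p,q]. For instance
  ∂acd = cd − ad + ac,
  ∂abc = bc − ac + ab.
The resulting 6×4 matrix has rank 3, and its Smith normal form has invariant factors (1,1,1).

Computing H_k = (kernel of ∂_k) / (image of ∂_{k+1}):

  H_0: rank C_0 − rank ∂_1 = 4 − 3 = 1, and the invariant factors of ∂_1 are all 1, so H_0 ≅ Z.
  H_1: rank ker ∂_1 − rank ∂_2 = (6 − 3) − 3 = 0, and the invariant factors of ∂_2 are all 1, so H_1 ≅ 0.
  H_2: rank ker ∂_2 − rank ∂_3 = (4 − 3) − 0 = 1, and there is no ∂_3, so H_2 ≅ Z.

(K is a triangulation of the 2-sphere S^2.)

Hence the Betti numbers are b_0 = 1, b_1 = 0, b_2 = 1.

b_0 = 1, b_1 = 0, b_2 = 1.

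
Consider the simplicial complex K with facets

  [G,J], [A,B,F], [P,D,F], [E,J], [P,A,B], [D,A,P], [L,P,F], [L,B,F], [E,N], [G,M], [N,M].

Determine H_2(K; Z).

H_2 ≅ 0.

K has 11 vertices, 17 edges, 6 triangles.
rank ∂_2 = 6, rank ∂_3 = 0 ⇒ b_2 = 6 − 6 − 0 = 0. So H_2 = 0.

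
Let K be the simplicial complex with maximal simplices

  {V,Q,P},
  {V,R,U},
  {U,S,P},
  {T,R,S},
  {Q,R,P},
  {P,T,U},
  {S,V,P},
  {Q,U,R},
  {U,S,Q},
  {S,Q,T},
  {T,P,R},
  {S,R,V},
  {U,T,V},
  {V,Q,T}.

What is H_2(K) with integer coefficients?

H_2 ≅ Z.

Fix the vertex order P < Q < R < S < T < U < V and write every simplex with vertices in increasing order. Then dim K = 2 and the simplices of K are:

  0-simplices (7): P, Q, R, S, T, U, V
  1-simplices (21): PQ, PR, PS, PT, PU, PV, QR, QS, QT, QU, QV, RS, RT, RU, RV, ST, SU, SV, TU, TV, UV
  2-simplices (14): PQR, PQV, PRT, PSU, PSV, PTU, QRU, QST, QSU, QTV, RST, RSV, RUV, TUV

so the chain groups are C_0 ≅ Z^7, C_1 ≅ Z^21, C_2 ≅ Z^14.

The boundary map ∂_1: C_1 → C_0 sends each edge [p,q] (with p < q) to q − p. For instance
  ∂PV = V − P.
This gives a 7×21 integer matrix of rank 6; reducing to Smith normal form yields diagonal entries (1,1,1,1,1,1).

Boundary ∂_2: C_2 → C_1 sends each 2-simplex [p,q,r] to [q,r] − [p,r] + [p,q]. For instance
  ∂QTV = TV − QV + QT,
  ∂QSU = SU − QU + QS.
This gives a 21×14 integer matrix of rank 13; reducing to Smith normal form yields diagonal entries (1,1,1,1,1,1,1,1,1,1,1,1,1).

Computing H_k = (kernel of ∂_k) / (image of ∂_{k+1}):

  H_2: rank ker ∂_2 − rank ∂_3 = (14 − 13) − 0 = 1, and there is no ∂_3, so H_2 = Z.

(K is a triangulation of the torus T^2.)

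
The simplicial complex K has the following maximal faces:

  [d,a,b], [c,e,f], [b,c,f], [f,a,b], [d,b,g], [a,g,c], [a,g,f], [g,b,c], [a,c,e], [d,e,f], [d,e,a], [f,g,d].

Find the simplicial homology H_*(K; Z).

Fix the vertex order a < b < c < d < e < f < g and write every simplex with vertices in increasing order. Then dim K = 2 and the simplices of K are:

  0-simplices (7): a, b, c, d, e, f, g
  1-simplices (18): ab, ac, ad, ae, af, ag, bc, bd, bf, bg, ce, cf, cg, de, df, dg, ef, fg
  2-simplices (12): abd, abf, ace, acg, ade, afg, bcf, bcg, bdg, cef, def, dfg

giving chain groups C_0 ≅ Z^7, C_1 ≅ Z^18, C_2 ≅ Z^12.

∂_1: C_1 → C_0 sends each edge [p,q] (with p < q) to q − p.
As a 7×18 matrix over Z this has rank 6, with invariant factors (1,1,1,1,1,1).

∂_2: C_2 → C_1 maps a triangle to the signed sum of its edges. For instance
  ∂acg = cg − ag + ac,
  ∂abf = bf − af + ab.
The resulting 18×12 matrix has rank 12, and its Smith normal form has invariant factors (1,1,1,1,1,1,1,1,1,1,1,2).

Computing H_k = (kernel of ∂_k) / (image of ∂_{k+1}):

  H_0: rank C_0 − rank ∂_1 = 7 − 6 = 1, and the invariant factors of ∂_1 are all 1, so H_0 ≅ Z.
  H_1: rank ker ∂_1 − rank ∂_2 = (18 − 6) − 12 = 0, and ∂_2 has invariant factor 2 > 1, so H_1 ≅ Z/2.
  H_2: rank ker ∂_2 − rank ∂_3 = (12 − 12) − 0 = 0, and there is no ∂_3, so H_2 ≅ 0.

As a check, the Euler characteristic is 7 − 18 + 12 = 1, which agrees with 1 − 0 + 0 = 1.
(K is a triangulation of the real projective plane RP^2.)

H_0 = Z,  H_1 = Z/2,  H_2 = 0.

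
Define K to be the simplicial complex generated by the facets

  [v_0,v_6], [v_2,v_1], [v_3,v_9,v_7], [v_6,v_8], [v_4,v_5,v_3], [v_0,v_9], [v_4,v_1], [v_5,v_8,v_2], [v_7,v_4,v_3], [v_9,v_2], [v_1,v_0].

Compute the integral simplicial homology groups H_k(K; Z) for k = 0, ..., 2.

H_0 ≅ Z,  H_1 ≅ Z^4,  H_2 = 0.

Fix the vertex order v_0 < v_1 < v_2 < v_3 < v_4 < v_5 < v_6 < v_7 < v_8 < v_9 and write every simplex with vertices in increasing order. Then dim K = 2 and the simplices of K are:

  0-simplices (10): [v_0], [v_1], [v_2], [v_3], [v_4], [v_5], [v_6], [v_7], [v_8], [v_9]
  1-simplices (17): (17 of them)
  2-simplices (4): [v_2,v_5,v_8], [v_3,v_4,v_5], [v_3,v_4,v_7], [v_3,v_7,v_9]

Hence C_0 ≅ Z^10, C_1 ≅ Z^17, C_2 ≅ Z^4.

∂_1: C_1 → C_0 maps an edge to its endpoints' difference, ∂[p,q] = q − p.
The resulting 10×17 matrix has rank 9, and its Smith normal form has invariant factors (1,1,1,1,1,1,1,1,1).

∂_2: C_2 → C_1 sends each 2-simplex [p,q,r] to [q,r] − [p,r] + [p,q]. For instance
  ∂[v_3,v_4,v_7] = [v_4,v_7] − [v_3,v_7] + [v_3,v_4],
  ∂[v_3,v_7,v_9] = [v_7,v_9] − [v_3,v_9] + [v_3,v_7].
This gives a 17×4 integer matrix of rank 4; reducing to Smith normal form yields diagonal entries (1,1,1,1).

Computing H_k = (kernel of ∂_k) / (image of ∂_{k+1}):

  H_0: rank C_0 − rank ∂_1 = 10 − 9 = 1, and the invariant factors of ∂_1 are all 1, so H_0 = Z.
  H_1: rank ker ∂_1 − rank ∂_2 = (17 − 9) − 4 = 4, and the invariant factors of ∂_2 are all 1, so H_1 = Z^4.
  H_2: rank ker ∂_2 − rank ∂_3 = (4 − 4) − 0 = 0, and there is no ∂_3, so H_2 = 0.

As a check, the Euler characteristic is 10 − 17 + 4 = -3, which agrees with 1 − 4 + 0 = -3.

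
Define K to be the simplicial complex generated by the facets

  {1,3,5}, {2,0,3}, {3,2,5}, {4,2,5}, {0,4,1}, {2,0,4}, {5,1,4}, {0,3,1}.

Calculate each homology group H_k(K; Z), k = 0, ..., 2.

H_0 = Z,  H_1 = 0,  H_2 = Z.

Order the vertices as 0 < 1 < 2 < 3 < 4 < 5. Listing each simplex with vertices in this order, K has dimension 2 with simplices:

  0-simplices (6): [0], [1], [2], [3], [4], [5]
  1-simplices (12): [0,1], [0,2], [0,3], [0,4], [1,3], [1,4], [1,5], [2,3], [2,4], [2,5], [3,5], [4,5]
  2-simplices (8): [0,1,3], [0,1,4], [0,2,3], [0,2,4], [1,3,5], [1,4,5], [2,3,5], [2,4,5]

Hence C_0 ≅ Z^6, C_1 ≅ Z^12, C_2 ≅ Z^8.

The boundary map ∂_1: C_1 → C_0 maps an edge to its endpoints' difference, ∂[p,q] = q − p. For instance
  ∂[2,4] = [4] − [2].
This gives a 6×12 integer matrix of rank 5; reducing to Smith normal form yields diagonal entries (1,1,1,1,1).

The boundary map ∂_2: C_2 → C_1 acts by ∂[p,q,r] = [q,r] − [p,r] + [p,q]. For instance
  ∂[1,4,5] = [4,5] − [1,5] + [1,4],
  ∂[0,2,4] = [2,4] − [0,4] + [0,2].
The resulting 12×8 matrix has rank 7, and its Smith normal form has invariant factors (1,1,1,1,1,1,1).

Reading off H_k = ker ∂_k / im ∂_{k+1}:

  H_0: rank C_0 − rank ∂_1 = 6 − 5 = 1, and the invariant factors of ∂_1 are all 1, so H_0 = Z.
  H_1: rank ker ∂_1 − rank ∂_2 = (12 − 5) − 7 = 0, and the invariant factors of ∂_2 are all 1, so H_1 = 0.
  H_2: rank ker ∂_2 − rank ∂_3 = (8 − 7) − 0 = 1, and there is no ∂_3, so H_2 = Z.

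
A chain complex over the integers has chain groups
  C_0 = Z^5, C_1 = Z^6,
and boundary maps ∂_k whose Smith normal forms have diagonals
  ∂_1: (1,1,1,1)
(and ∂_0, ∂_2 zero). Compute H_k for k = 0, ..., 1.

H_0 = Z,  H_1 = Z^2.

H_0: b_0 = 5 − 0 − 4 = 1; torsion from ∂_1 factors > 1: none. So H_0 = Z.
H_1: b_1 = 6 − 4 − 0 = 2; torsion from ∂_2 factors > 1: none. So H_1 = Z^2.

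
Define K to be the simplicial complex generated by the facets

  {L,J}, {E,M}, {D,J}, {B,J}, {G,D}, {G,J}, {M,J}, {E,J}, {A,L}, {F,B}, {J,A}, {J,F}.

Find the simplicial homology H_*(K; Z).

We work with the vertex ordering A < B < D < E < F < G < J < L < M. The simplices of K, each written with vertices in increasing order, are:

  0-simplices (9): A, B, D, E, F, G, J, L, M
  1-simplices (12): AJ, AL, BF, BJ, DG, DJ, EJ, EM, FJ, GJ, JL, JM

Hence C_0 ≅ Z^9, C_1 ≅ Z^12.

The boundary map ∂_1: C_1 → C_0 is given by ∂[p,q] = [q] − [p].
This gives a 9×12 integer matrix of rank 8; reducing to Smith normal form yields diagonal entries (1,1,1,1,1,1,1,1).

Now H_k = ker ∂_k / im ∂_{k+1}, so:

  H_0: rank C_0 − rank ∂_1 = 9 − 8 = 1, and the invariant factors of ∂_1 are all 1, so H_0 ≅ Z.
  H_1: rank ker ∂_1 − rank ∂_2 = (12 − 8) − 0 = 4, and there is no ∂_2, so H_1 ≅ Z^4.

(K is a triangulation of a wedge of 4 circles.)

H_0 = Z,  H_1 = Z^4.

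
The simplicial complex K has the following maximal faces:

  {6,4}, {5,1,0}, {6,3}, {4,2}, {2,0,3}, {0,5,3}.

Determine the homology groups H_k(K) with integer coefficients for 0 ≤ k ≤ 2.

We work with the vertex ordering 0 < 1 < 2 < 3 < 4 < 5 < 6. The simplices of K, each written with vertices in increasing order, are:

  0-simplices (7): [0], [1], [2], [3], [4], [5], [6]
  1-simplices (10): [0,1], [0,2], [0,3], [0,5], [1,5], [2,3], [2,4], [3,5], [3,6], [4,6]
  2-simplices (3): [0,1,5], [0,2,3], [0,3,5]

so the chain groups are C_0 ≅ Z^7, C_1 ≅ Z^10, C_2 ≅ Z^3.

The boundary map ∂_1: C_1 → C_0 maps an edge to its endpoints' difference, ∂[p,q] = q − p. For instance
  ∂[0,3] = [3] − [0].
As a 7×10 matrix over Z this has rank 6, with invariant factors (1,1,1,1,1,1).

The boundary map ∂_2: C_2 → C_1 sends each 2-simplex [p,q,r] to [q,r] − [p,r] + [p,q]. For instance
  ∂[0,2,3] = [2,3] − [0,3] + [0,2],
  ∂[0,3,5] = [3,5] − [0,5] + [0,3].
The resulting 10×3 matrix has rank 3, and its Smith normal form has invariant factors (1,1,1).

Computing H_k = (kernel of ∂_k) / (image of ∂_{k+1}):

  H_0: rank C_0 − rank ∂_1 = 7 − 6 = 1, and the invariant factors of ∂_1 are all 1, so H_0 ≅ Z.
  H_1: rank ker ∂_1 − rank ∂_2 = (10 − 6) − 3 = 1, and the invariant factors of ∂_2 are all 1, so H_1 ≅ Z.
  H_2: rank ker ∂_2 − rank ∂_3 = (3 − 3) − 0 = 0, and there is no ∂_3, so H_2 ≅ 0.

H_0 ≅ Z,  H_1 ≅ Z,  H_2 = 0.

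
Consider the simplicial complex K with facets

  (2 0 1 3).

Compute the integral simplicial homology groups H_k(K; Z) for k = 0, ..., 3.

H_0 ≅ Z,  H_1 = 0,  H_2 = 0,  H_3 = 0.

Fix the vertex order 0 < 1 < 2 < 3 and write every simplex with vertices in increasing order. Then dim K = 3 and the simplices of K are:

  0-simplices (4): [0], [1], [2], [3]
  1-simplices (6): [0,1], [0,2], [0,3], [1,2], [1,3], [2,3]
  2-simplices (4): [0,1,2], [0,1,3], [0,2,3], [1,2,3]
  3-simplices (1): [0,1,2,3]

so the chain groups are C_0 ≅ Z^4, C_1 ≅ Z^6, C_2 ≅ Z^4, C_3 ≅ Z^1.

∂_1: C_1 → C_0 is given by ∂[p,q] = [q] − [p]. For instance
  ∂[0,3] = [3] − [0].
The resulting 4×6 matrix has rank 3, and its Smith normal form has invariant factors (1,1,1).

Boundary ∂_2: C_2 → C_1 maps a triangle to the signed sum of its edges. For instance
  ∂[0,1,2] = [1,2] − [0,2] + [0,1],
  ∂[0,1,3] = [1,3] − [0,3] + [0,1].
The 6×4 boundary matrix has rank 3 and Smith normal form diag(1,1,1).

∂_3: C_3 → C_2 sends each 3-simplex σ to the alternating sum Σ_i (−1)^i (σ with its i-th vertex removed). For instance
  ∂[0,1,2,3] = [1,2,3] − [0,2,3] + [0,1,3] − [0,1,2].
The resulting 4×1 matrix has rank 1, and its Smith normal form has invariant factors (1).

From H_k ≅ ker(∂_k) / im(∂_{k+1}) we obtain:

  H_0: rank C_0 − rank ∂_1 = 4 − 3 = 1, and the invariant factors of ∂_1 are all 1, so H_0 ≅ Z.
  H_1: rank ker ∂_1 − rank ∂_2 = (6 − 3) − 3 = 0, and the invariant factors of ∂_2 are all 1, so H_1 ≅ 0.
  H_2: rank ker ∂_2 − rank ∂_3 = (4 − 3) − 1 = 0, and the invariant factors of ∂_3 are all 1, so H_2 ≅ 0.
  H_3: rank ker ∂_3 − rank ∂_4 = (1 − 1) − 0 = 0, and there is no ∂_4, so H_3 ≅ 0.

As a check, the Euler characteristic is 4 − 6 + 4 − 1 = 1, which agrees with 1 − 0 + 0 − 0 = 1.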